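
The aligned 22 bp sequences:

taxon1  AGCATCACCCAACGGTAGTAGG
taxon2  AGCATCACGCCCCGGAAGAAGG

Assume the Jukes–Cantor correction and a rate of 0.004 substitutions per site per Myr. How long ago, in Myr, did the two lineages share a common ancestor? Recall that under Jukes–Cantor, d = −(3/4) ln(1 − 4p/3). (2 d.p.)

The sequences differ at 5 of 22 sites (9, 11, 12, 16, 19), so p = 5/22 ≈ 0.227273.
d = −(3/4) ln(1 − 4p/3) = −0.75 ln(1 − 0.303031) = −0.75 ln(0.696969)
  = −0.75 × (-0.361014) = 0.270761 substitutions/site.
Under a molecular clock d = 2μt, so t = d/(2μ) = 0.270761 / (2 × 0.004) = 33.85 Myr.

33.85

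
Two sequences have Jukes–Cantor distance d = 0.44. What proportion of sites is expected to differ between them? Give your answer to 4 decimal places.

0.3329

p = (3/4)(1 − e^(−4d/3)) = 0.75 × (1 − e^(-0.586667)) = 0.75 × (1 − 0.556178) = 0.332867.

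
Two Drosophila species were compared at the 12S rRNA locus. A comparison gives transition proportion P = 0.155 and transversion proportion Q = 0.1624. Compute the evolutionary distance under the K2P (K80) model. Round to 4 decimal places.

Under the Kimura two-parameter model, d = −½ ln(1 − 2P − Q) − ¼ ln(1 − 2Q).
1 − 2P − Q = 0.5276, giving −½ ln(0.5276) = 0.319708.
1 − 2Q = 0.6752, giving −¼ ln(0.6752) = 0.098187.
d = 0.319708 + 0.098187 = 0.417895.

0.4179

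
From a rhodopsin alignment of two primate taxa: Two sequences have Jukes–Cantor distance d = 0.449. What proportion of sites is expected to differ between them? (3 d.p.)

0.338

p = (3/4)(1 − e^(−4d/3)) = 0.75 × (1 − e^(-0.598667)) = 0.75 × (1 − 0.549544) = 0.337842.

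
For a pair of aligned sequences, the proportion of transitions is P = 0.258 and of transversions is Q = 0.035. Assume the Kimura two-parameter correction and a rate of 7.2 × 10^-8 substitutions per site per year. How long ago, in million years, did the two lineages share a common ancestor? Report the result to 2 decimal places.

2.91

Under the Kimura two-parameter model, d = −½ ln(1 − 2P − Q) − ¼ ln(1 − 2Q).
1 − 2P − Q = 0.449, giving −½ ln(0.449) = 0.400366.
1 − 2Q = 0.93, giving −¼ ln(0.93) = 0.018143.
d = 0.400366 + 0.018143 = 0.418509.
Under a molecular clock d = 2μt, so t = d/(2μ) = 0.418509 / (2 × 7.2 × 10^-8) = 2.91 million years.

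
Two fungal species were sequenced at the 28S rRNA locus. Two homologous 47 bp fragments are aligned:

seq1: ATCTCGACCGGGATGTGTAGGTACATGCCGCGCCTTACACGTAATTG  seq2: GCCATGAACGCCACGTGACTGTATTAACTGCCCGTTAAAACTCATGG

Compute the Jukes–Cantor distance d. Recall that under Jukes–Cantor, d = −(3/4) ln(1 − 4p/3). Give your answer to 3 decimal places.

0.793

The sequences differ at 23 of 47 sites, so p = 23/47 ≈ 0.489362.
d = −(3/4) ln(1 − 4p/3) = −0.75 ln(1 − 0.652483) = −0.75 ln(0.347517)
  = −0.75 × (-1.056942) = 0.792707 substitutions/site.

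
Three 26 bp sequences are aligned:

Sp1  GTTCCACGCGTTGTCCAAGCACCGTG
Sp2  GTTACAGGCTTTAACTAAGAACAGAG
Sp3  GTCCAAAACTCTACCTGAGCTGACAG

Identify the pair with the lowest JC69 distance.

Sp1 and Sp2

Sp1–Sp2: 9/26 differ, p = 0.346, d = 0.464.
Sp1–Sp3: 15/26 differ, p = 0.577, d = 1.100.
Sp2–Sp3: 12/26 differ, p = 0.462, d = 0.717.
The smallest distance is between Sp1 and Sp2.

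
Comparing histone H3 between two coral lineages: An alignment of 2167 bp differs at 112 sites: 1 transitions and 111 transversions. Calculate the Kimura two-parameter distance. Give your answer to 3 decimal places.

0.054

P = 1/2167 ≈ 0.000461 and Q = 111/2167 ≈ 0.051223.
Under the Kimura two-parameter model, d = −½ ln(1 − 2P − Q) − ¼ ln(1 − 2Q).
1 − 2P − Q = 0.947855, giving −½ ln(0.947855) = 0.026777.
1 − 2Q = 0.897554, giving −¼ ln(0.897554) = 0.027020.
d = 0.026777 + 0.027020 = 0.053797.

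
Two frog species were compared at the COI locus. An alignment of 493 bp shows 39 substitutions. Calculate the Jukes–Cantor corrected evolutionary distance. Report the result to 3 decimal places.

p = 39/493 ≈ 0.079108.
d = −(3/4) ln(1 − 4p/3) = −0.75 ln(1 − 0.105477) = −0.75 ln(0.894523)
  = −0.75 × (-0.111465) = 0.083599 substitutions/site.

0.084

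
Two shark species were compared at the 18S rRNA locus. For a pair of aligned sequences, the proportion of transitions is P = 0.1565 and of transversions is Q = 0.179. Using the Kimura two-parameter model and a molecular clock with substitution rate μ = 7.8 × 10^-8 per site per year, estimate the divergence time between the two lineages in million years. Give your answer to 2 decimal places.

Under the Kimura two-parameter model, d = −½ ln(1 − 2P − Q) − ¼ ln(1 − 2Q).
1 − 2P − Q = 0.508, giving −½ ln(0.508) = 0.338637.
1 − 2Q = 0.642, giving −¼ ln(0.642) = 0.110792.
d = 0.338637 + 0.110792 = 0.449429.
Under a molecular clock d = 2μt, so t = d/(2μ) = 0.449429 / (2 × 7.8 × 10^-8) = 2.88 million years.

2.88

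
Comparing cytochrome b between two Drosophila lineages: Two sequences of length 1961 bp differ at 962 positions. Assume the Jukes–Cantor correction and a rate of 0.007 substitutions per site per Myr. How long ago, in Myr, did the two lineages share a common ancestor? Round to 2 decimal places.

56.87

p = 962/1961 ≈ 0.490566.
d = −(3/4) ln(1 − 4p/3) = −0.75 ln(1 − 0.654088) = −0.75 ln(0.345912)
  = −0.75 × (-1.061571) = 0.796178 substitutions/site.
Under a molecular clock d = 2μt, so t = d/(2μ) = 0.796178 / (2 × 0.007) = 56.87 Myr.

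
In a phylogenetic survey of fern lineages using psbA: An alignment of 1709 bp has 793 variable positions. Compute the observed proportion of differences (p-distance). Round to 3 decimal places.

0.464

p = 793/1709 = 0.464014… ≈ 0.464 (to 3 d.p.).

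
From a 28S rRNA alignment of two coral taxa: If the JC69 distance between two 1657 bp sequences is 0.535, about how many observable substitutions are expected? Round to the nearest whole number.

634

Invert JC69: p = (3/4)(1 − e^(−4d/3)) = 0.75 × (1 − e^(-0.713333)) = 0.75 × (1 − 0.490008) = 0.382494.
Expected differing sites = pL ≈ 0.382494 × 1657 = 633.792558 ≈ 634.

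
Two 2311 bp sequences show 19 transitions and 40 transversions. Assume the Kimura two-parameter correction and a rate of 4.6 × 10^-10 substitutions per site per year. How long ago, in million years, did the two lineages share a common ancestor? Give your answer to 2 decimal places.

P = 19/2311 ≈ 0.008222 and Q = 40/2311 ≈ 0.017309.
Under the Kimura two-parameter model, d = −½ ln(1 − 2P − Q) − ¼ ln(1 − 2Q).
1 − 2P − Q = 0.966247, giving −½ ln(0.966247) = 0.017168.
1 − 2Q = 0.965382, giving −¼ ln(0.965382) = 0.008808.
d = 0.017168 + 0.008808 = 0.025976.
Under a molecular clock d = 2μt, so t = d/(2μ) = 0.025976 / (2 × 4.6 × 10^-10) = 28.23 million years.

28.23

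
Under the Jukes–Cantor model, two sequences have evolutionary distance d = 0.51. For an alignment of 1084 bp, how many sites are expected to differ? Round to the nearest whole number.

401

Invert JC69: p = (3/4)(1 − e^(−4d/3)) = 0.75 × (1 − e^(-0.68)) = 0.75 × (1 − 0.506617) = 0.370037.
Expected differing sites = pL ≈ 0.370037 × 1084 = 401.120108 ≈ 401.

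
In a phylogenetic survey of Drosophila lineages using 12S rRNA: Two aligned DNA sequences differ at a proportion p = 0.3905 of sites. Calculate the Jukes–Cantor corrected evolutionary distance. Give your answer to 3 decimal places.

d = −(3/4) ln(1 − 4p/3) = −0.75 ln(1 − 0.520667) = −0.75 ln(0.479333)
  = −0.75 × (-0.735360) = 0.551520 substitutions/site.

0.552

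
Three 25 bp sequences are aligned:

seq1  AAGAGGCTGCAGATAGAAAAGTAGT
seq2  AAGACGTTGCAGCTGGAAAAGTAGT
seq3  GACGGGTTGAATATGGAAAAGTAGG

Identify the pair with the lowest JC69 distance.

seq1 and seq2

seq1–seq2: 4/25 differ, p = 0.160, d = 0.180.
seq1–seq3: 8/25 differ, p = 0.320, d = 0.417.
seq2–seq3: 8/25 differ, p = 0.320, d = 0.417.
The smallest distance is between seq1 and seq2.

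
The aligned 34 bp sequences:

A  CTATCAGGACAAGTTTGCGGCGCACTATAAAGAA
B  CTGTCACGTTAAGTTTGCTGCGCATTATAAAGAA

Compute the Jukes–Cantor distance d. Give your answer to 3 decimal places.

The sequences differ at 6 of 34 sites (3, 7, 9, 10, 19, 25), so p = 6/34 ≈ 0.176471.
d = −(3/4) ln(1 − 4p/3) = −0.75 ln(1 − 0.235295) = −0.75 ln(0.764705)
  = −0.75 × (-0.268265) = 0.201199 substitutions/site.

0.201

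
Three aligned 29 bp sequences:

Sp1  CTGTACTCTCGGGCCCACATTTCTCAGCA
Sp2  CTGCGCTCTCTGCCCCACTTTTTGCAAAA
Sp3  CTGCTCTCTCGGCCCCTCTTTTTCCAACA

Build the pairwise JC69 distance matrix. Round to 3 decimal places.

d(Sp1,Sp2) = 0.401, d(Sp1,Sp3) = 0.344, d(Sp2,Sp3) = 0.196

Sp1–Sp2: 9/29 sites differ → p ≈ 0.310345, d = −0.75 ln(1 − 0.413793) = 0.400562 ≈ 0.401.
Sp1–Sp3: 8/29 sites differ → p ≈ 0.275862, d = −0.75 ln(1 − 0.367816) = 0.343931 ≈ 0.344.
Sp2–Sp3: 5/29 sites differ → p ≈ 0.172414, d = −0.75 ln(1 − 0.229885) = 0.195912 ≈ 0.196.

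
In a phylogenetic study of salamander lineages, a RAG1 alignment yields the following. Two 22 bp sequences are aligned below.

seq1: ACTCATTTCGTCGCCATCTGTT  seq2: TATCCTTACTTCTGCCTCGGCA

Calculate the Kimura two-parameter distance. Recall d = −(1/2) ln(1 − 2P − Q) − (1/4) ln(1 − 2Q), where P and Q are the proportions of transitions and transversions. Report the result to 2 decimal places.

0.99

Of 22 sites, 1 differences are transitions and 10 are transversions, so P = 1/22 ≈ 0.045455 and Q = 10/22 ≈ 0.454545.
Under the Kimura two-parameter model, d = −½ ln(1 − 2P − Q) − ¼ ln(1 − 2Q).
1 − 2P − Q = 0.454545, giving −½ ln(0.454545) = 0.394229.
1 − 2Q = 0.09091, giving −¼ ln(0.09091) = 0.599471.
d = 0.394229 + 0.599471 = 0.993700.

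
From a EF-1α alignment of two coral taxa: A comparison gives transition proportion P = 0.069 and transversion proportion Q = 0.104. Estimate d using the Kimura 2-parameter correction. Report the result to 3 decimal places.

Under the Kimura two-parameter model, d = −½ ln(1 − 2P − Q) − ¼ ln(1 − 2Q).
1 − 2P − Q = 0.758, giving −½ ln(0.758) = 0.138536.
1 − 2Q = 0.792, giving −¼ ln(0.792) = 0.058298.
d = 0.138536 + 0.058298 = 0.196834.

0.197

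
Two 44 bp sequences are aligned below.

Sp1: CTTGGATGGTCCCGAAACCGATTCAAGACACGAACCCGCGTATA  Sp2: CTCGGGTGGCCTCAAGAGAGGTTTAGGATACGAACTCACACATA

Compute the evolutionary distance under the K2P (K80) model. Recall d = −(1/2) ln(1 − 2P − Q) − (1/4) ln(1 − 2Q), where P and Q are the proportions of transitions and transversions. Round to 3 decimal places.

0.596

Of 44 sites, 14 differences are transitions and 2 are transversions, so P = 14/44 ≈ 0.318182 and Q = 2/44 ≈ 0.045455.
Under the Kimura two-parameter model, d = −½ ln(1 − 2P − Q) − ¼ ln(1 − 2Q).
1 − 2P − Q = 0.318181, giving −½ ln(0.318181) = 0.572567.
1 − 2Q = 0.90909, giving −¼ ln(0.90909) = 0.023828.
d = 0.572567 + 0.023828 = 0.596395.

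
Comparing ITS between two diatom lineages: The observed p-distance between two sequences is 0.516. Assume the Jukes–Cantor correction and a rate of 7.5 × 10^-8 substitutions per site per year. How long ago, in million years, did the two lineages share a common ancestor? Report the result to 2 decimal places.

5.82

d = −(3/4) ln(1 − 4p/3) = −0.75 ln(1 − 0.688) = −0.75 ln(0.312)
  = −0.75 × (-1.164752) = 0.873564 substitutions/site.
Under a molecular clock d = 2μt, so t = d/(2μ) = 0.873564 / (2 × 7.5 × 10^-8) = 5.82 million years.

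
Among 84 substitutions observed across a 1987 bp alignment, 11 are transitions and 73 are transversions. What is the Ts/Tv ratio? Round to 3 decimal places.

R = 11/73 = 0.150684… ≈ 0.151 (to 3 d.p.).

0.151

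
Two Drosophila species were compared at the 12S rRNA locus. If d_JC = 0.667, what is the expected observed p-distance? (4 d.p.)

0.4418

p = (3/4)(1 − e^(−4d/3)) = 0.75 × (1 − e^(-0.889333)) = 0.75 × (1 − 0.410930) = 0.441803.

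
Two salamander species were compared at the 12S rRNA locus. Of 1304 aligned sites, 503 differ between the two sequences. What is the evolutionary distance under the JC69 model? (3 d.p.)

0.542

p = 503/1304 ≈ 0.385736.
d = −(3/4) ln(1 − 4p/3) = −0.75 ln(1 − 0.514315) = −0.75 ln(0.485685)
  = −0.75 × (-0.722195) = 0.541646 substitutions/site.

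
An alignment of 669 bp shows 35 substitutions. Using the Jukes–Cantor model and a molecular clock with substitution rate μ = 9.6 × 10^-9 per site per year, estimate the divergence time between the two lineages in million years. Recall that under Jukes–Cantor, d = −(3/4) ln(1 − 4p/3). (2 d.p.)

2.82

p = 35/669 ≈ 0.052317.
d = −(3/4) ln(1 − 4p/3) = −0.75 ln(1 − 0.069756) = −0.75 ln(0.930244)
  = −0.75 × (-0.072308) = 0.054231 substitutions/site.
Under a molecular clock d = 2μt, so t = d/(2μ) = 0.054231 / (2 × 9.6 × 10^-9) = 2.82 million years.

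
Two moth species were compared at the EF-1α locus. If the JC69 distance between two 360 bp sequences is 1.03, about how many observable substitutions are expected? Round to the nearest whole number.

Invert JC69: p = (3/4)(1 − e^(−4d/3)) = 0.75 × (1 − e^(-1.373333)) = 0.75 × (1 − 0.253261) = 0.560054.
Expected differing sites = pL ≈ 0.560054 × 360 = 201.61944 ≈ 202.

202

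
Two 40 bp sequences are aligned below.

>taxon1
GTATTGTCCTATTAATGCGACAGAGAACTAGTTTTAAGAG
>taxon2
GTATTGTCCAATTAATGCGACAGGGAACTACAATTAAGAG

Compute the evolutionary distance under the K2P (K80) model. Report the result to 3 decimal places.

0.137

Of 40 sites, 1 differences are transitions and 4 are transversions, so P = 1/40 = 0.025 and Q = 4/40 = 0.1.
Under the Kimura two-parameter model, d = −½ ln(1 − 2P − Q) − ¼ ln(1 − 2Q).
1 − 2P − Q = 0.85, giving −½ ln(0.85) = 0.081259.
1 − 2Q = 0.8, giving −¼ ln(0.8) = 0.055786.
d = 0.081259 + 0.055786 = 0.137045.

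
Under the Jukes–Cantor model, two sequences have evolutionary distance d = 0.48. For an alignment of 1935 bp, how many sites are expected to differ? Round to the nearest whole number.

686

Invert JC69: p = (3/4)(1 − e^(−4d/3)) = 0.75 × (1 − e^(-0.64)) = 0.75 × (1 − 0.527292) = 0.354531.
Expected differing sites = pL ≈ 0.354531 × 1935 = 686.017485 ≈ 686.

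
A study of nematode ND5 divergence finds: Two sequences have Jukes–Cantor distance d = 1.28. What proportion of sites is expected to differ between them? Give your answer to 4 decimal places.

0.6139

p = (3/4)(1 − e^(−4d/3)) = 0.75 × (1 − e^(-1.706667)) = 0.75 × (1 − 0.181470) = 0.613898.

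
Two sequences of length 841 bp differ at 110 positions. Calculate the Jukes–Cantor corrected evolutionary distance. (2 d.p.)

0.14

p = 110/841 ≈ 0.130797.
d = −(3/4) ln(1 − 4p/3) = −0.75 ln(1 − 0.174396) = −0.75 ln(0.825604)
  = −0.75 × (-0.191640) = 0.143730 substitutions/site.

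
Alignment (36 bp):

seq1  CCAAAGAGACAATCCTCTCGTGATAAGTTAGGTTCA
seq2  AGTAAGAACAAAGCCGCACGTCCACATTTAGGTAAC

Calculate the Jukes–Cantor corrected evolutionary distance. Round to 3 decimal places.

0.745

The sequences differ at 17 of 36 sites, so p = 17/36 ≈ 0.472222.
d = −(3/4) ln(1 − 4p/3) = −0.75 ln(1 − 0.629629) = −0.75 ln(0.370371)
  = −0.75 × (-0.993250) = 0.744938 substitutions/site.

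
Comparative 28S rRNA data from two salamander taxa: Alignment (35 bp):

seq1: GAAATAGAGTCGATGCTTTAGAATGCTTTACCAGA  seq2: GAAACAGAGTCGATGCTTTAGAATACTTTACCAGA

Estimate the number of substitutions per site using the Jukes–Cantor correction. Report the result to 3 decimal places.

The sequences differ at 2 of 35 sites (5, 25), so p = 2/35 ≈ 0.057143.
d = −(3/4) ln(1 − 4p/3) = −0.75 ln(1 − 0.076191) = −0.75 ln(0.923809)
  = −0.75 × (-0.079250) = 0.059438 substitutions/site.

0.059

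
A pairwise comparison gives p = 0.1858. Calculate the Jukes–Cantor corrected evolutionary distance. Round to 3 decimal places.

0.213

d = −(3/4) ln(1 − 4p/3) = −0.75 ln(1 − 0.247733) = −0.75 ln(0.752267)
  = −0.75 × (-0.284664) = 0.213498 substitutions/site.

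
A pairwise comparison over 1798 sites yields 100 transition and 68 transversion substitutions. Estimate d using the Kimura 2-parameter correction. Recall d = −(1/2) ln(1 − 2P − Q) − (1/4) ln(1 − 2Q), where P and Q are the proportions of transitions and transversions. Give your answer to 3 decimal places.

0.100

P = 100/1798 ≈ 0.055617 and Q = 68/1798 ≈ 0.03782.
Under the Kimura two-parameter model, d = −½ ln(1 − 2P − Q) − ¼ ln(1 − 2Q).
1 − 2P − Q = 0.850946, giving −½ ln(0.850946) = 0.080703.
1 − 2Q = 0.92436, giving −¼ ln(0.92436) = 0.019663.
d = 0.080703 + 0.019663 = 0.100366.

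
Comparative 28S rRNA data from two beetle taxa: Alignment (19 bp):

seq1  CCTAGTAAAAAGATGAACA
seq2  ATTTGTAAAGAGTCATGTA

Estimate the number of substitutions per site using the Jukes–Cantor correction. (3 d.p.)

The sequences differ at 10 of 19 sites (1, 2, 4, 10, 13, 14, 15, 16, 17, 18), so p = 10/19 ≈ 0.526316.
d = −(3/4) ln(1 − 4p/3) = −0.75 ln(1 − 0.701755) = −0.75 ln(0.298245)
  = −0.75 × (-1.209840) = 0.907380 substitutions/site.

0.907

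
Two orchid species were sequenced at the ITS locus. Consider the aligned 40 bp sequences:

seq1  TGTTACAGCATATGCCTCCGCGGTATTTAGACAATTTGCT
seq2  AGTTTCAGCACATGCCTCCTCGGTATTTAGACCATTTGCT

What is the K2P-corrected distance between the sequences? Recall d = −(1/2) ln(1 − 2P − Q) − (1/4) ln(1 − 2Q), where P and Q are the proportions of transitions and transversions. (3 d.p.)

Of 40 sites, 1 differences are transitions and 4 are transversions, so P = 1/40 = 0.025 and Q = 4/40 = 0.1.
Under the Kimura two-parameter model, d = −½ ln(1 − 2P − Q) − ¼ ln(1 − 2Q).
1 − 2P − Q = 0.85, giving −½ ln(0.85) = 0.081259.
1 − 2Q = 0.8, giving −¼ ln(0.8) = 0.055786.
d = 0.081259 + 0.055786 = 0.137045.

0.137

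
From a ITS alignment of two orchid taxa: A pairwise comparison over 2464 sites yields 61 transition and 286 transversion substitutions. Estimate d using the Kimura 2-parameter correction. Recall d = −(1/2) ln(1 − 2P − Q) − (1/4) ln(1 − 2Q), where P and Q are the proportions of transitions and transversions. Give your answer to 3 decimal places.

0.157

P = 61/2464 ≈ 0.024756 and Q = 286/2464 ≈ 0.116071.
Under the Kimura two-parameter model, d = −½ ln(1 − 2P − Q) − ¼ ln(1 − 2Q).
1 − 2P − Q = 0.834417, giving −½ ln(0.834417) = 0.090511.
1 − 2Q = 0.767858, giving −¼ ln(0.767858) = 0.066038.
d = 0.090511 + 0.066038 = 0.156549.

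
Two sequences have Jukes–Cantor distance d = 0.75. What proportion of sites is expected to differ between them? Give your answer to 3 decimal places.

p = (3/4)(1 − e^(−4d/3)) = 0.75 × (1 − e^(-1)) = 0.75 × (1 − 0.367879) = 0.474091.

0.474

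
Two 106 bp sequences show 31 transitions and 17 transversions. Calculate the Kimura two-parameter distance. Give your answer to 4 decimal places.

0.7805

P = 31/106 ≈ 0.292453 and Q = 17/106 ≈ 0.160377.
Under the Kimura two-parameter model, d = −½ ln(1 − 2P − Q) − ¼ ln(1 − 2Q).
1 − 2P − Q = 0.254717, giving −½ ln(0.254717) = 0.683801.
1 − 2Q = 0.679246, giving −¼ ln(0.679246) = 0.096693.
d = 0.683801 + 0.096693 = 0.780494.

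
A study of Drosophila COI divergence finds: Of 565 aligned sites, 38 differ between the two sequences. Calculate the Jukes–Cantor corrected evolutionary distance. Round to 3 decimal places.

0.070

p = 38/565 ≈ 0.067257.
d = −(3/4) ln(1 − 4p/3) = −0.75 ln(1 − 0.089676) = −0.75 ln(0.910324)
  = −0.75 × (-0.093955) = 0.070466 substitutions/site.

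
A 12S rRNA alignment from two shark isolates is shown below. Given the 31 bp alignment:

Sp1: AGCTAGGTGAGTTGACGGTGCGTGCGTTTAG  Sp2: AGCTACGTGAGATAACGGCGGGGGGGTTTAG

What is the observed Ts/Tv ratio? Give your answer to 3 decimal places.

Transitions are A↔G and C↔T; transversions are all other mismatches.
Transitions: 2. Transversions: 5.
R = 2/5 = 0.400.

0.400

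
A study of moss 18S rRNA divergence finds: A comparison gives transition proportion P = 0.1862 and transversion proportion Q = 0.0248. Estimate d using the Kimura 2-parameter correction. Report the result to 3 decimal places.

Under the Kimura two-parameter model, d = −½ ln(1 − 2P − Q) − ¼ ln(1 − 2Q).
1 − 2P − Q = 0.6028, giving −½ ln(0.6028) = 0.253085.
1 − 2Q = 0.9504, giving −¼ ln(0.9504) = 0.012718.
d = 0.253085 + 0.012718 = 0.265803.

0.266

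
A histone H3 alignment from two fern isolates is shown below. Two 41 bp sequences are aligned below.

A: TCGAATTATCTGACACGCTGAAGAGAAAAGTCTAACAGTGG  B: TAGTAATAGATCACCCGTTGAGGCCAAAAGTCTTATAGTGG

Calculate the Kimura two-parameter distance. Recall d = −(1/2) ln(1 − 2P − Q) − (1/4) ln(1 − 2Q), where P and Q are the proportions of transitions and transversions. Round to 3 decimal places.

0.415

Of 41 sites, 3 differences are transitions and 10 are transversions, so P = 3/41 ≈ 0.073171 and Q = 10/41 ≈ 0.243902.
Under the Kimura two-parameter model, d = −½ ln(1 − 2P − Q) − ¼ ln(1 − 2Q).
1 − 2P − Q = 0.609756, giving −½ ln(0.609756) = 0.247348.
1 − 2Q = 0.512196, giving −¼ ln(0.512196) = 0.167262.
d = 0.247348 + 0.167262 = 0.414610.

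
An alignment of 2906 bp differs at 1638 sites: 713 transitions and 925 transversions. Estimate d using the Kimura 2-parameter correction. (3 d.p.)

P = 713/2906 ≈ 0.245354 and Q = 925/2906 ≈ 0.318307.
Under the Kimura two-parameter model, d = −½ ln(1 − 2P − Q) − ¼ ln(1 − 2Q).
1 − 2P − Q = 0.190985, giving −½ ln(0.190985) = 0.827780.
1 − 2Q = 0.363386, giving −¼ ln(0.363386) = 0.253072.
d = 0.827780 + 0.253072 = 1.080852.

1.081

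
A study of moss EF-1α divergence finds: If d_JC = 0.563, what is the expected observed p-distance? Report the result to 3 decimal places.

p = (3/4)(1 − e^(−4d/3)) = 0.75 × (1 − e^(-0.750667)) = 0.75 × (1 − 0.472052) = 0.395961.

0.396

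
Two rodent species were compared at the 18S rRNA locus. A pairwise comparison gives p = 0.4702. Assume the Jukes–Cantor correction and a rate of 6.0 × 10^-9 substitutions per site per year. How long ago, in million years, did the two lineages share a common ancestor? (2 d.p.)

61.62

d = −(3/4) ln(1 − 4p/3) = −0.75 ln(1 − 0.626933) = −0.75 ln(0.373067)
  = −0.75 × (-0.985997) = 0.739498 substitutions/site.
Under a molecular clock d = 2μt, so t = d/(2μ) = 0.739498 / (2 × 6.0 × 10^-9) = 61.62 million years.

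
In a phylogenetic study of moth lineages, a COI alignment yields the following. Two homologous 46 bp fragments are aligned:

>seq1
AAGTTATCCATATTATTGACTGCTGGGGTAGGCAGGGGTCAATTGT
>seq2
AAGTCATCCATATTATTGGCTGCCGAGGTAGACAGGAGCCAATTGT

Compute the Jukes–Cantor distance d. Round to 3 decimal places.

0.170

The sequences differ at 7 of 46 sites (5, 19, 24, 26, 32, 37, 39), so p = 7/46 ≈ 0.152174.
d = −(3/4) ln(1 − 4p/3) = −0.75 ln(1 − 0.202899) = −0.75 ln(0.797101)
  = −0.75 × (-0.226774) = 0.170081 substitutions/site.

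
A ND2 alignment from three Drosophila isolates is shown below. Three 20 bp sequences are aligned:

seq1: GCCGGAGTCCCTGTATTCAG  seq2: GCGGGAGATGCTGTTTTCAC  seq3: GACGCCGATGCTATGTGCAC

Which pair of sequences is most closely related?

seq1–seq2: 6/20 differ, p = 0.300, d = 0.383.
seq1–seq3: 10/20 differ, p = 0.500, d = 0.824.
seq2–seq3: 7/20 differ, p = 0.350, d = 0.471.
The smallest distance is between seq1 and seq2.

seq1 and seq2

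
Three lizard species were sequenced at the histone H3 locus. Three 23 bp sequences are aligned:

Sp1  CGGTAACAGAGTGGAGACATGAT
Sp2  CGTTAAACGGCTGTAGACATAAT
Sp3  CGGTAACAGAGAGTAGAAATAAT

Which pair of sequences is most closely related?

Sp1 and Sp3

Sp1–Sp2: 7/23 differ, p = 0.304, d = 0.390.
Sp1–Sp3: 4/23 differ, p = 0.174, d = 0.198.
Sp2–Sp3: 7/23 differ, p = 0.304, d = 0.390.
The smallest distance is between Sp1 and Sp3.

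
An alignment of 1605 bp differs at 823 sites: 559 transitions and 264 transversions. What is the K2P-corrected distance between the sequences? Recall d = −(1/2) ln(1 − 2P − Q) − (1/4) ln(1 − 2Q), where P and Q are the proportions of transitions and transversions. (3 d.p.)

1.087

P = 559/1605 ≈ 0.348287 and Q = 264/1605 ≈ 0.164486.
Under the Kimura two-parameter model, d = −½ ln(1 − 2P − Q) − ¼ ln(1 − 2Q).
1 − 2P − Q = 0.13894, giving −½ ln(0.13894) = 0.986857.
1 − 2Q = 0.671028, giving −¼ ln(0.671028) = 0.099736.
d = 0.986857 + 0.099736 = 1.086593.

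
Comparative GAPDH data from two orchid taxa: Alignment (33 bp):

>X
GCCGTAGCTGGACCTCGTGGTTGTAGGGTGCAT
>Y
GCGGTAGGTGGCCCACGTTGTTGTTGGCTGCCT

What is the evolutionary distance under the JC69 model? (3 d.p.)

The sequences differ at 8 of 33 sites (3, 8, 12, 15, 19, 25, 28, 32), so p = 8/33 ≈ 0.242424.
d = −(3/4) ln(1 − 4p/3) = −0.75 ln(1 − 0.323232) = −0.75 ln(0.676768)
  = −0.75 × (-0.390427) = 0.292820 substitutions/site.

0.293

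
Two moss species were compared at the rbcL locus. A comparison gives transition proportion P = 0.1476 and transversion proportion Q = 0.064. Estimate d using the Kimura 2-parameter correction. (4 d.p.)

Under the Kimura two-parameter model, d = −½ ln(1 − 2P − Q) − ¼ ln(1 − 2Q).
1 − 2P − Q = 0.6408, giving −½ ln(0.6408) = 0.222519.
1 − 2Q = 0.872, giving −¼ ln(0.872) = 0.034241.
d = 0.222519 + 0.034241 = 0.256760.

0.2568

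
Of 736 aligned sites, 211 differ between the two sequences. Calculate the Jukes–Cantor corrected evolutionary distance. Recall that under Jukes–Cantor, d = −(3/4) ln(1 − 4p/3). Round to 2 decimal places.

p = 211/736 ≈ 0.286685.
d = −(3/4) ln(1 − 4p/3) = −0.75 ln(1 − 0.382247) = −0.75 ln(0.617753)
  = −0.75 × (-0.481667) = 0.361250 substitutions/site.

0.36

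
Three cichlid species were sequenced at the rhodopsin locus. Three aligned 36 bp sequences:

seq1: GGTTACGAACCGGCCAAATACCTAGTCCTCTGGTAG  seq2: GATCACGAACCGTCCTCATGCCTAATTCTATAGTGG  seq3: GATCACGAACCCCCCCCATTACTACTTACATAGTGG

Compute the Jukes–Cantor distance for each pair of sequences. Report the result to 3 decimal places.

d(seq1,seq2) = 0.392, d(seq1,seq3) = 0.608, d(seq2,seq3) = 0.264

seq1–seq2: 11/36 sites differ → p ≈ 0.305556, d = −0.75 ln(1 − 0.407408) = 0.392437 ≈ 0.392.
seq1–seq3: 15/36 sites differ → p ≈ 0.416667, d = −0.75 ln(1 − 0.555556) = 0.608198 ≈ 0.608.
seq2–seq3: 8/36 sites differ → p ≈ 0.222222, d = −0.75 ln(1 − 0.296296) = 0.263548 ≈ 0.264.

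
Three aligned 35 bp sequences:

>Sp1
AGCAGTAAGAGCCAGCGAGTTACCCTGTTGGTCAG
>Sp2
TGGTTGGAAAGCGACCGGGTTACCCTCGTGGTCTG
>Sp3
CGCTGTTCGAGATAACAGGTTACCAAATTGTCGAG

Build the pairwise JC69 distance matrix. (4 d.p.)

d(Sp1,Sp2) = 0.5128, d(Sp1,Sp3) = 0.6355, d(Sp2,Sp3) = 0.9650

Sp1–Sp2: 13/35 sites differ → p ≈ 0.371429, d = −0.75 ln(1 − 0.495239) = 0.512753 ≈ 0.5128.
Sp1–Sp3: 15/35 sites differ → p ≈ 0.428571, d = −0.75 ln(1 − 0.571428) = 0.635472 ≈ 0.6355.
Sp2–Sp3: 19/35 sites differ → p ≈ 0.542857, d = −0.75 ln(1 − 0.723809) = 0.964997 ≈ 0.9650.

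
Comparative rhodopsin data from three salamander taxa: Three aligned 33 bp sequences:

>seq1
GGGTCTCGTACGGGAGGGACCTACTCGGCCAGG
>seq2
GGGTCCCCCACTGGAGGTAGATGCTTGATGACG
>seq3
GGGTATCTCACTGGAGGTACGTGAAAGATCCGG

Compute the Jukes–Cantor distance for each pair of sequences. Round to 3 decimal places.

d(seq1,seq2) = 0.559, d(seq1,seq3) = 0.559, d(seq2,seq3) = 0.441

seq1–seq2: 13/33 sites differ → p ≈ 0.393939, d = −0.75 ln(1 − 0.525252) = 0.558728 ≈ 0.559.
seq1–seq3: 13/33 sites differ → p ≈ 0.393939, d = −0.75 ln(1 − 0.525252) = 0.558728 ≈ 0.559.
seq2–seq3: 11/33 sites differ → p ≈ 0.333333, d = −0.75 ln(1 − 0.444444) = 0.440839 ≈ 0.441.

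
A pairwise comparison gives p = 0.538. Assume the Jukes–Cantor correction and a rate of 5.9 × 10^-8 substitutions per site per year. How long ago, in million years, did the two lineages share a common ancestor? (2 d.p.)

8.03

d = −(3/4) ln(1 − 4p/3) = −0.75 ln(1 − 0.717333) = −0.75 ln(0.282667)
  = −0.75 × (-1.263486) = 0.947615 substitutions/site.
Under a molecular clock d = 2μt, so t = d/(2μ) = 0.947615 / (2 × 5.9 × 10^-8) = 8.03 million years.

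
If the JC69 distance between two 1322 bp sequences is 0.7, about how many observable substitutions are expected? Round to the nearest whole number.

602

Invert JC69: p = (3/4)(1 − e^(−4d/3)) = 0.75 × (1 − e^(-0.933333)) = 0.75 × (1 − 0.393241) = 0.455069.
Expected differing sites = pL ≈ 0.455069 × 1322 = 601.601218 ≈ 602.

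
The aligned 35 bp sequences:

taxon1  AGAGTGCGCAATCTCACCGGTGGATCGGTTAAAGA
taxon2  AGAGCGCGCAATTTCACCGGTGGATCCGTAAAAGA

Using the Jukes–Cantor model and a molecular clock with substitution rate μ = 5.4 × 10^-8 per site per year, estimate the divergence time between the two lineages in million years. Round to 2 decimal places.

The sequences differ at 4 of 35 sites (5, 13, 27, 30), so p = 4/35 ≈ 0.114286.
d = −(3/4) ln(1 − 4p/3) = −0.75 ln(1 − 0.152381) = −0.75 ln(0.847619)
  = −0.75 × (-0.165324) = 0.123993 substitutions/site.
Under a molecular clock d = 2μt, so t = d/(2μ) = 0.123993 / (2 × 5.4 × 10^-8) = 1.15 million years.

1.15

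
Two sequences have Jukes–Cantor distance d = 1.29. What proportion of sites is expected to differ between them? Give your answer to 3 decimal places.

0.616

p = (3/4)(1 − e^(−4d/3)) = 0.75 × (1 − e^(-1.72)) = 0.75 × (1 − 0.179066) = 0.615701.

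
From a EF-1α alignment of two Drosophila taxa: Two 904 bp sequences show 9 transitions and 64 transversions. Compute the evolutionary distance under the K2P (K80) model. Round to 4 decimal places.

P = 9/904 ≈ 0.009956 and Q = 64/904 ≈ 0.070796.
Under the Kimura two-parameter model, d = −½ ln(1 − 2P − Q) − ¼ ln(1 − 2Q).
1 − 2P − Q = 0.909292, giving −½ ln(0.909292) = 0.047545.
1 − 2Q = 0.858408, giving −¼ ln(0.858408) = 0.038169.
d = 0.047545 + 0.038169 = 0.085714.

0.0857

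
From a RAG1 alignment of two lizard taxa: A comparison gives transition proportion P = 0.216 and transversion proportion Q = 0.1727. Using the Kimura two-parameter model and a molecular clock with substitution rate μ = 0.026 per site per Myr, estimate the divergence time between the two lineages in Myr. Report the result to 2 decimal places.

Under the Kimura two-parameter model, d = −½ ln(1 − 2P − Q) − ¼ ln(1 − 2Q).
1 − 2P − Q = 0.3953, giving −½ ln(0.3953) = 0.464055.
1 − 2Q = 0.6546, giving −¼ ln(0.6546) = 0.105933.
d = 0.464055 + 0.105933 = 0.569988.
Under a molecular clock d = 2μt, so t = d/(2μ) = 0.569988 / (2 × 0.026) = 10.96 Myr.

10.96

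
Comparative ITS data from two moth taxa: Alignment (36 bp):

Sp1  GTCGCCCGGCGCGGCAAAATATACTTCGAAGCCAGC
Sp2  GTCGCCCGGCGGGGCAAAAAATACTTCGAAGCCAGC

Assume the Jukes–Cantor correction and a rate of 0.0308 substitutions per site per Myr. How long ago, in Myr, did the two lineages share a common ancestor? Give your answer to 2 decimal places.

The sequences differ at 2 of 36 sites (12, 20), so p = 2/36 ≈ 0.055556.
d = −(3/4) ln(1 − 4p/3) = −0.75 ln(1 − 0.074075) = −0.75 ln(0.925925)
  = −0.75 × (-0.076962) = 0.057722 substitutions/site.
Under a molecular clock d = 2μt, so t = d/(2μ) = 0.057722 / (2 × 0.0308) = 0.94 Myr.

0.94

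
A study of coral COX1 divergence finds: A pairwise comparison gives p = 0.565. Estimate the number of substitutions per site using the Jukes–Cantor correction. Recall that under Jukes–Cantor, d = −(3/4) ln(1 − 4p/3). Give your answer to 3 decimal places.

d = −(3/4) ln(1 − 4p/3) = −0.75 ln(1 − 0.753333) = −0.75 ln(0.246667)
  = −0.75 × (-1.399716) = 1.049787 substitutions/site.

1.050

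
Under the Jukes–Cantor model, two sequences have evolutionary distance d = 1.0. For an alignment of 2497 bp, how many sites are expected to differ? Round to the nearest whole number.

Invert JC69: p = (3/4)(1 − e^(−4d/3)) = 0.75 × (1 − e^(-1.333333)) = 0.75 × (1 − 0.263597) = 0.552302.
Expected differing sites = pL ≈ 0.552302 × 2497 = 1379.098094 ≈ 1379.

1379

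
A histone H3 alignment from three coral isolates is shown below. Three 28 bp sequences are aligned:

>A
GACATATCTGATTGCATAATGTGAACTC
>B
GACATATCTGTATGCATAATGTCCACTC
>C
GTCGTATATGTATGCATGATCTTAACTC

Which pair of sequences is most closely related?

A and B

A–B: 4/28 differ, p = 0.143, d = 0.158.
A–C: 8/28 differ, p = 0.286, d = 0.360.
B–C: 7/28 differ, p = 0.250, d = 0.304.
The smallest distance is between A and B.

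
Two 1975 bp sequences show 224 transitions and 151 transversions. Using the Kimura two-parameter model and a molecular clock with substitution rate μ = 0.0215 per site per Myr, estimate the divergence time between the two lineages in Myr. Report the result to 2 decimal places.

P = 224/1975 ≈ 0.113418 and Q = 151/1975 ≈ 0.076456.
Under the Kimura two-parameter model, d = −½ ln(1 − 2P − Q) − ¼ ln(1 − 2Q).
1 − 2P − Q = 0.696708, giving −½ ln(0.696708) = 0.180694.
1 − 2Q = 0.847088, giving −¼ ln(0.847088) = 0.041488.
d = 0.180694 + 0.041488 = 0.222182.
Under a molecular clock d = 2μt, so t = d/(2μ) = 0.222182 / (2 × 0.0215) = 5.17 Myr.

5.17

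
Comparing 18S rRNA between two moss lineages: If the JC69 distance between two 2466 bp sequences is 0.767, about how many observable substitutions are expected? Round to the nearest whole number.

1184

Invert JC69: p = (3/4)(1 − e^(−4d/3)) = 0.75 × (1 − e^(-1.022667)) = 0.75 × (1 − 0.359635) = 0.480274.
Expected differing sites = pL ≈ 0.480274 × 2466 = 1184.355684 ≈ 1184.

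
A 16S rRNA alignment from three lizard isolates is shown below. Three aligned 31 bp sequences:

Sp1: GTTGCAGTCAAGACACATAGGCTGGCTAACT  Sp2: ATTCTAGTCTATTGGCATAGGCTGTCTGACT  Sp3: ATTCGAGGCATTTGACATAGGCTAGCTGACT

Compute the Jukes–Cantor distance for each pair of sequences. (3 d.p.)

d(Sp1,Sp2) = 0.422, d(Sp1,Sp3) = 0.422, d(Sp2,Sp3) = 0.269

Sp1–Sp2: 10/31 sites differ → p ≈ 0.322581, d = −0.75 ln(1 − 0.430108) = 0.421731 ≈ 0.422.
Sp1–Sp3: 10/31 sites differ → p ≈ 0.322581, d = −0.75 ln(1 − 0.430108) = 0.421731 ≈ 0.422.
Sp2–Sp3: 7/31 sites differ → p ≈ 0.225806, d = −0.75 ln(1 − 0.301075) = 0.268659 ≈ 0.269.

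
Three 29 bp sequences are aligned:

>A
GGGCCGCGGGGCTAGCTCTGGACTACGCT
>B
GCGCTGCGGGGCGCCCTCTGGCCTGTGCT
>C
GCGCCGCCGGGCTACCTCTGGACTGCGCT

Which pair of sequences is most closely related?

A–B: 8/29 differ, p = 0.276, d = 0.344.
A–C: 4/29 differ, p = 0.138, d = 0.152.
B–C: 6/29 differ, p = 0.207, d = 0.242.
The smallest distance is between A and C.

A and C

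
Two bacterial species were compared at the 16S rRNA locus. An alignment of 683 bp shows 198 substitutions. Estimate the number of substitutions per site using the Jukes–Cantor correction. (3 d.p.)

0.366

p = 198/683 ≈ 0.289898.
d = −(3/4) ln(1 − 4p/3) = −0.75 ln(1 − 0.386531) = −0.75 ln(0.613469)
  = −0.75 × (-0.488626) = 0.366470 substitutions/site.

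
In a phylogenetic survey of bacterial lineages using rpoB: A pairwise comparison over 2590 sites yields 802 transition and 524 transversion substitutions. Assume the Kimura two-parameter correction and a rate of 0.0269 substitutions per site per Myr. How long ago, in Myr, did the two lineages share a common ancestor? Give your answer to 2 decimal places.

18.43

P = 802/2590 ≈ 0.309653 and Q = 524/2590 ≈ 0.202317.
Under the Kimura two-parameter model, d = −½ ln(1 − 2P − Q) − ¼ ln(1 − 2Q).
1 − 2P − Q = 0.178377, giving −½ ln(0.178377) = 0.861928.
1 − 2Q = 0.595366, giving −¼ ln(0.595366) = 0.129645.
d = 0.861928 + 0.129645 = 0.991573.
Under a molecular clock d = 2μt, so t = d/(2μ) = 0.991573 / (2 × 0.0269) = 18.43 Myr.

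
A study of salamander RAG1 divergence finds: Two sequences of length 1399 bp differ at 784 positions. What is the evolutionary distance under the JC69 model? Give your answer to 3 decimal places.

p = 784/1399 ≈ 0.5604.
d = −(3/4) ln(1 − 4p/3) = −0.75 ln(1 − 0.7472) = −0.75 ln(0.2528)
  = −0.75 × (-1.375157) = 1.031368 substitutions/site.

1.031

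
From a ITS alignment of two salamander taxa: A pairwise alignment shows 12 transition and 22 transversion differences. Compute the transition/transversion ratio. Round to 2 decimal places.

0.55

R = 12/22 = 0.545454… ≈ 0.55 (to 2 d.p.).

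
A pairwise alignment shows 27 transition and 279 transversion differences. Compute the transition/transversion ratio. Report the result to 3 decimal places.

0.097

R = 27/279 = 0.096774… ≈ 0.097 (to 3 d.p.).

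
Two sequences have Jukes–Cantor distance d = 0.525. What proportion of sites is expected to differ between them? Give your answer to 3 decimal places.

p = (3/4)(1 − e^(−4d/3)) = 0.75 × (1 − e^(-0.7)) = 0.75 × (1 − 0.496585) = 0.377561.

0.378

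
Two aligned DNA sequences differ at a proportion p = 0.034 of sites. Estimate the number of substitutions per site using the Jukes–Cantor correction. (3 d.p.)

0.035

d = −(3/4) ln(1 − 4p/3) = −0.75 ln(1 − 0.045333) = −0.75 ln(0.954667)
  = −0.75 × (-0.046393) = 0.034795 substitutions/site.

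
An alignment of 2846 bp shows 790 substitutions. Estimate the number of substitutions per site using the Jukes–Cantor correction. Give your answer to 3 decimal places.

p = 790/2846 ≈ 0.277583.
d = −(3/4) ln(1 − 4p/3) = −0.75 ln(1 − 0.370111) = −0.75 ln(0.629889)
  = −0.75 × (-0.462212) = 0.346659 substitutions/site.

0.347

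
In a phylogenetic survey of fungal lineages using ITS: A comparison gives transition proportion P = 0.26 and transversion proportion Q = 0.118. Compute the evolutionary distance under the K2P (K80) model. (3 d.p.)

Under the Kimura two-parameter model, d = −½ ln(1 − 2P − Q) − ¼ ln(1 − 2Q).
1 − 2P − Q = 0.362, giving −½ ln(0.362) = 0.508056.
1 − 2Q = 0.764, giving −¼ ln(0.764) = 0.067297.
d = 0.508056 + 0.067297 = 0.575353.

0.575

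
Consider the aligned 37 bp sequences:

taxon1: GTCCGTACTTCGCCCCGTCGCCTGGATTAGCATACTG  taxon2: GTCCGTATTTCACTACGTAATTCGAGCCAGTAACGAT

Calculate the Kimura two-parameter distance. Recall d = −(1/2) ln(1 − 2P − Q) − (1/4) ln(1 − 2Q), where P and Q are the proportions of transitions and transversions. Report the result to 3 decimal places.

Of 37 sites, 12 differences are transitions and 7 are transversions, so P = 12/37 ≈ 0.324324 and Q = 7/37 ≈ 0.189189.
Under the Kimura two-parameter model, d = −½ ln(1 − 2P − Q) − ¼ ln(1 − 2Q).
1 − 2P − Q = 0.162163, giving −½ ln(0.162163) = 0.909577.
1 − 2Q = 0.621622, giving −¼ ln(0.621622) = 0.118856.
d = 0.909577 + 0.118856 = 1.028433.

1.028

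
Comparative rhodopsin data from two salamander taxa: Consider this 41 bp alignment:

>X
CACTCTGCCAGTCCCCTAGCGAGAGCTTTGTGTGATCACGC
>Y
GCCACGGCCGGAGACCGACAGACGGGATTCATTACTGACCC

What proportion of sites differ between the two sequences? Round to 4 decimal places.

The sequences differ at 22 of 41 positions.
p = 22/41 = 0.536585… ≈ 0.5366 (to 4 d.p.).

0.5366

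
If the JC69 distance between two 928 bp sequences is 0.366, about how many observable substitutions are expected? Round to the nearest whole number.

269

Invert JC69: p = (3/4)(1 − e^(−4d/3)) = 0.75 × (1 − e^(-0.488)) = 0.75 × (1 − 0.613853) = 0.289610.
Expected differing sites = pL ≈ 0.289610 × 928 = 268.75808 ≈ 269.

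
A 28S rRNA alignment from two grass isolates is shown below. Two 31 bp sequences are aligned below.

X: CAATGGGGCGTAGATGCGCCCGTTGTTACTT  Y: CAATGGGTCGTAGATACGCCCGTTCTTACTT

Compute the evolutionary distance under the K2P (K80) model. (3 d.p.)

Of 31 sites, 1 differences are transitions and 2 are transversions, so P = 1/31 ≈ 0.032258 and Q = 2/31 ≈ 0.064516.
Under the Kimura two-parameter model, d = −½ ln(1 − 2P − Q) − ¼ ln(1 − 2Q).
1 − 2P − Q = 0.870968, giving −½ ln(0.870968) = 0.069075.
1 − 2Q = 0.870968, giving −¼ ln(0.870968) = 0.034538.
d = 0.069075 + 0.034538 = 0.103613.

0.104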